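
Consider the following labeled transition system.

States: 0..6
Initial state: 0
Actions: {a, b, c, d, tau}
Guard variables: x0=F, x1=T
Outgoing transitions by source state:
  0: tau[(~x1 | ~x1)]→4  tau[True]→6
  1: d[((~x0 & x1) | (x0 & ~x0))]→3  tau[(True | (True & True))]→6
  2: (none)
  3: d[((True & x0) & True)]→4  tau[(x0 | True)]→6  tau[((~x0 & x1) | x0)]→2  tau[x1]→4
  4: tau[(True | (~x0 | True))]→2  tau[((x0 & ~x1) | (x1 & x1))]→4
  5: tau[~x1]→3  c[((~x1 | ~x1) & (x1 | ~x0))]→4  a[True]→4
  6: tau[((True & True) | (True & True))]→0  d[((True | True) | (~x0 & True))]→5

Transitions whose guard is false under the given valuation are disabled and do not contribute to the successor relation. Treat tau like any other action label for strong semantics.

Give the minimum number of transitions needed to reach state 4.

BFS to 4:
  depth 0: {0}
  depth 1: {6}
  depth 2: {5}
  depth 3: {4}
depth(4)=3, e.g. tau·d·a

Answer: 3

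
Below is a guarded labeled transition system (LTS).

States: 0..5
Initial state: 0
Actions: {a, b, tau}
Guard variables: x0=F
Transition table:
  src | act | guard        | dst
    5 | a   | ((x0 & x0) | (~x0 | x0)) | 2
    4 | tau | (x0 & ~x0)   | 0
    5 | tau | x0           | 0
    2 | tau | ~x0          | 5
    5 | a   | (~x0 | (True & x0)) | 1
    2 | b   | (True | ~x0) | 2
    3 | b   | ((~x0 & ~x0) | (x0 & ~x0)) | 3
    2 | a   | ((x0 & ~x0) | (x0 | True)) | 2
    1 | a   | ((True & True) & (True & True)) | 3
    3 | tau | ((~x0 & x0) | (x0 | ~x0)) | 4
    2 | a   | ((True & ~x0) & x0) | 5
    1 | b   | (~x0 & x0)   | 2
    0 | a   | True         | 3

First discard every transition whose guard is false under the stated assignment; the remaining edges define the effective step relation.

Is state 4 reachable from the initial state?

Answer: REACHABLE

Trace:
After dropping false guards: 9 live edges.
L0 = {0}
L1 = {3}  now seen {0,3}
L2 = {4}  now seen {0,3,4}
Reachable = {0,3,4}
trace reaching 4: a·tau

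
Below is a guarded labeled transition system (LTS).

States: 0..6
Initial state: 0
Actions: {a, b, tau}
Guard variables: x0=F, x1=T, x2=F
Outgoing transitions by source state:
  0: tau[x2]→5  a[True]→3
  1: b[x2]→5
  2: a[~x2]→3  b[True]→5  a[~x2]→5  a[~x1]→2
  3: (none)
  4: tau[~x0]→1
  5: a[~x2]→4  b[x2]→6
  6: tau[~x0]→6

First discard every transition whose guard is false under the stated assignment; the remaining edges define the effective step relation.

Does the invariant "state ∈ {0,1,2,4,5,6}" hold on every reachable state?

Safe = {0,1,2,4,5,6}
Reach set: {0,3}
  0: ok
  3: VIOLATES
reach 3 via a — violates

Answer: INVARIANT VIOLATED at state 3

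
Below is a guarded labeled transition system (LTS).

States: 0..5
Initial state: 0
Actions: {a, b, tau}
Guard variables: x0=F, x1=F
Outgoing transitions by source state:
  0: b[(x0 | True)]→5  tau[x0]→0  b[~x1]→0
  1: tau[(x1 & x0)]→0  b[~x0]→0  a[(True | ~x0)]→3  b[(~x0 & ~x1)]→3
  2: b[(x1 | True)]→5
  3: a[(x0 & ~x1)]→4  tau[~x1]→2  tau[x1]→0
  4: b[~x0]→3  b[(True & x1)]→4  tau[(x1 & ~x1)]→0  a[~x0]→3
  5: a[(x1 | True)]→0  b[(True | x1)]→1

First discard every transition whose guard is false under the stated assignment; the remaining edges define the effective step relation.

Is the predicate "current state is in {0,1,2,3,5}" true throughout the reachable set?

Inv-set: {0,1,2,3,5}
Reachable = {0,1,2,3,5}
  0: ok
  1: ok
  2: ok
  3: ok
  5: ok

Answer: INVARIANT HOLDS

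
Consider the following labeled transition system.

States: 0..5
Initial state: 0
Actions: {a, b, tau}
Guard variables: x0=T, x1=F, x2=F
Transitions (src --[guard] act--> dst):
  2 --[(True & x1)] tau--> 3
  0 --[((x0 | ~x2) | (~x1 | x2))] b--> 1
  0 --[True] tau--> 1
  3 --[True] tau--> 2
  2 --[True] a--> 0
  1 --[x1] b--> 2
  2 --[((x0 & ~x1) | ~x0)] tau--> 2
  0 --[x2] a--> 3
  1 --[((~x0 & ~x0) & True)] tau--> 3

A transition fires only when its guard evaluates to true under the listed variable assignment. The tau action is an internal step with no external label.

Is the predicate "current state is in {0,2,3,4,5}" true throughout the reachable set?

Answer: INVARIANT VIOLATED at state 1

Analysis:
Safe = {0,2,3,4,5}
Reachable = {0,1}
  0: ok
  1: ✗ unsafe
reach 1 via b — violates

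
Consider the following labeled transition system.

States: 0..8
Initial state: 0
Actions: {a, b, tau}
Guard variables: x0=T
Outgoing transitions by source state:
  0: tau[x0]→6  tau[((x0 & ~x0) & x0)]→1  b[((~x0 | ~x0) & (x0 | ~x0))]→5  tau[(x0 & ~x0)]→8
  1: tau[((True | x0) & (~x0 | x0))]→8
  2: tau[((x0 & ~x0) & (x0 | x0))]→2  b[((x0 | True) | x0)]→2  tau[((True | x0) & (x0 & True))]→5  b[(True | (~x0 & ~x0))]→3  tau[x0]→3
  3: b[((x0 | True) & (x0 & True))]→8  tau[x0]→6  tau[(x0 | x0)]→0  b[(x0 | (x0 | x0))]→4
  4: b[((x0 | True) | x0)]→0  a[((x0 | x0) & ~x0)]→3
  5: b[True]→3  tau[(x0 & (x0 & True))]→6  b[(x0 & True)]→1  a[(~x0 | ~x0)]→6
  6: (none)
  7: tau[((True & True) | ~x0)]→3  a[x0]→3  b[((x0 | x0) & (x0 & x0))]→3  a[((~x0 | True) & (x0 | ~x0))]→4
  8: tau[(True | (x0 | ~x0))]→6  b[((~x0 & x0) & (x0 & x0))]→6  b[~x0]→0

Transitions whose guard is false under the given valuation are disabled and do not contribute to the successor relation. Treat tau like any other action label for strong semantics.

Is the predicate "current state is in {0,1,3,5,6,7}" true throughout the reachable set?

Allowed set {0,1,3,5,6,7}
Reach set: {0,6}
  0: ✓
  6: ✓

Answer: INVARIANT HOLDS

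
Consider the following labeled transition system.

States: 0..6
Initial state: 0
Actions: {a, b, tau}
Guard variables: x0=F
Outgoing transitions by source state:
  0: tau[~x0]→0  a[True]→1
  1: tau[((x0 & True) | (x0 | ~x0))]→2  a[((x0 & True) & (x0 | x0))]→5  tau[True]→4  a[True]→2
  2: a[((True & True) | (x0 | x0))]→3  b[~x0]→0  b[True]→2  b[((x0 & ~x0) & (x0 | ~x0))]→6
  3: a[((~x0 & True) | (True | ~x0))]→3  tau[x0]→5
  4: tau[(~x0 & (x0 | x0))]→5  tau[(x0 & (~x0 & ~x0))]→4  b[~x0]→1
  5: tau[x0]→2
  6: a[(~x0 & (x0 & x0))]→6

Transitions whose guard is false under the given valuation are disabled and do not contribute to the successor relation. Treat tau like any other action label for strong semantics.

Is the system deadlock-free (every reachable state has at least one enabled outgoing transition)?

Answer: DEADLOCK-FREE

Analysis:
R = {0,1,2,3,4}
  0: a→1  tau→0  [deg 2]
  1: a→2  tau→2  tau→4  [deg 3]
  2: a→3  b→0  b→2  [deg 3]
  3: a→3  [deg 1]
  4: b→1  [deg 1]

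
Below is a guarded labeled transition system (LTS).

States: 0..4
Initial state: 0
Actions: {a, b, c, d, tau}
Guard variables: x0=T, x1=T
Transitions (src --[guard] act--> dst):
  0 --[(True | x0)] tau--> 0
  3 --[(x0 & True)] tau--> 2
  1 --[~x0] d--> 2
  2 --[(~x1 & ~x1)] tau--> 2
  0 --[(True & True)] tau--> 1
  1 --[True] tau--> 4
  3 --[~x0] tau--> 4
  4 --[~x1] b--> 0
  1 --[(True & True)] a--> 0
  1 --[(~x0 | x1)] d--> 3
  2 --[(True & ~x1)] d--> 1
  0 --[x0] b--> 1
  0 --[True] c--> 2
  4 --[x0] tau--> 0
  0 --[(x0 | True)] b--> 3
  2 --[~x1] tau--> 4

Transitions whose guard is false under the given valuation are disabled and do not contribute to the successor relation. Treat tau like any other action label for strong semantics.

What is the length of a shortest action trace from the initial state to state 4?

Breadth-first toward 4:
  depth 0: {0}
  depth 1: {1,2,3}
  depth 2: {4}
first hit 4 at d=2 via b·tau

Answer: 2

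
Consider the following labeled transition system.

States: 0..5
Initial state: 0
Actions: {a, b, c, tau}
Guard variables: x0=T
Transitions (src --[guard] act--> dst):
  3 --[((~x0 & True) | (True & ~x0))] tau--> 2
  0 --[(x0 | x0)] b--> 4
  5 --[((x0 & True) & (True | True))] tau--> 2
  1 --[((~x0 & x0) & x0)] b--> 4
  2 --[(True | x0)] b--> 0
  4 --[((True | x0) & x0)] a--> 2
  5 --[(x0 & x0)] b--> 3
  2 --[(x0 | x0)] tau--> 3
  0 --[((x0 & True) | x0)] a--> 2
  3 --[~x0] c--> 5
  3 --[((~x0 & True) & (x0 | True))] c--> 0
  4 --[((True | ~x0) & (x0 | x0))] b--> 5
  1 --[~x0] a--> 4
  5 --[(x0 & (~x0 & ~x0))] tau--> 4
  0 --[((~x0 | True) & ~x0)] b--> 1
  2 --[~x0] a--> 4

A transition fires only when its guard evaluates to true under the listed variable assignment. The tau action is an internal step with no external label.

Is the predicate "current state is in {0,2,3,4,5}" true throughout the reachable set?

Safe = {0,2,3,4,5}
R = {0,2,3,4,5}
  0: ok
  2: ok
  3: ok
  4: ok
  5: ok

Answer: INVARIANT HOLDS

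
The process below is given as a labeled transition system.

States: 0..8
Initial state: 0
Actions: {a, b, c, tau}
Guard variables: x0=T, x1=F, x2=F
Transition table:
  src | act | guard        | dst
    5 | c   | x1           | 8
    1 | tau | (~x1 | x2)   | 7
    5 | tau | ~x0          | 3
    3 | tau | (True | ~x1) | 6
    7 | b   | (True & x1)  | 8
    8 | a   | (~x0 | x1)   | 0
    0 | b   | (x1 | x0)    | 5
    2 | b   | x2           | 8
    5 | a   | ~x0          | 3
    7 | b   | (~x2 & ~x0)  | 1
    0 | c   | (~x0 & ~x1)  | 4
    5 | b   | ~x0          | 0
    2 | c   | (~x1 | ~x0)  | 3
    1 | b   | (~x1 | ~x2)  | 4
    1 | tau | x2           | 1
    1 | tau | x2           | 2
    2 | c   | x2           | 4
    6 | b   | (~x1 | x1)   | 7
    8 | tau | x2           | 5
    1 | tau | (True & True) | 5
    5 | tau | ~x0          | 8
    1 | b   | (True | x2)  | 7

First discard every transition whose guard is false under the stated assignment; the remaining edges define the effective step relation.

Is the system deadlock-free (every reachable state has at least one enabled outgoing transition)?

Reach set: {0,5}
  0: b→5  [deg 1]
  5: ∅  [deadlock]
witness 5: b

Answer: DEADLOCK at state 5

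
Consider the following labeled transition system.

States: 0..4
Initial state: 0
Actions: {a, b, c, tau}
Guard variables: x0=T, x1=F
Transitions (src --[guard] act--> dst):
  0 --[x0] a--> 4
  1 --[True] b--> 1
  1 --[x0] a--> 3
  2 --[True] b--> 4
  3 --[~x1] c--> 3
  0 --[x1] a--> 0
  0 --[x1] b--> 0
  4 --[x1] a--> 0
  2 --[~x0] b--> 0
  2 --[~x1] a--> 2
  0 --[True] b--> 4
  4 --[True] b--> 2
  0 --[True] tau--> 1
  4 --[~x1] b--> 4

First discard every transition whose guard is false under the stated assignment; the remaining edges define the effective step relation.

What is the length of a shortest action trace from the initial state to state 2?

Answer: 2

Analysis:
Layered search for 2:
  depth 0: {0}
  depth 1: {1,4}
  depth 2: {2,3}
first hit 2 at d=2 via a·b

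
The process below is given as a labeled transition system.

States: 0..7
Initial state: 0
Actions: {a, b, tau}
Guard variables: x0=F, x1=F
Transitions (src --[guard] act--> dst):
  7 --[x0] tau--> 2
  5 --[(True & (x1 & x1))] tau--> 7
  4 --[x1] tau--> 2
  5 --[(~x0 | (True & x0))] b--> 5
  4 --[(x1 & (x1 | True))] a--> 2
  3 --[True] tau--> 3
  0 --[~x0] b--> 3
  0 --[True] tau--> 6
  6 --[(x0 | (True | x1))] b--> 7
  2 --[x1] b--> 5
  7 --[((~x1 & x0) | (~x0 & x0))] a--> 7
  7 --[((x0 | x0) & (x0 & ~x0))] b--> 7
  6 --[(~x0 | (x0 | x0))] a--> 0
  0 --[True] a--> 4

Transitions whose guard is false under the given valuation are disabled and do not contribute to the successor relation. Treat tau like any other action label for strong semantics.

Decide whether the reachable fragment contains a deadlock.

Answer: DEADLOCK at state 4

Working:
R = {0,3,4,6,7}
  0: a→4  b→3  tau→6  [3 exit(s)]
  3: tau→3  [1 exit(s)]
  4: ∅  [deadlock]
  6: a→0  b→7  [2 exit(s)]
  7: ∅  [deadlock]
Path to 4: a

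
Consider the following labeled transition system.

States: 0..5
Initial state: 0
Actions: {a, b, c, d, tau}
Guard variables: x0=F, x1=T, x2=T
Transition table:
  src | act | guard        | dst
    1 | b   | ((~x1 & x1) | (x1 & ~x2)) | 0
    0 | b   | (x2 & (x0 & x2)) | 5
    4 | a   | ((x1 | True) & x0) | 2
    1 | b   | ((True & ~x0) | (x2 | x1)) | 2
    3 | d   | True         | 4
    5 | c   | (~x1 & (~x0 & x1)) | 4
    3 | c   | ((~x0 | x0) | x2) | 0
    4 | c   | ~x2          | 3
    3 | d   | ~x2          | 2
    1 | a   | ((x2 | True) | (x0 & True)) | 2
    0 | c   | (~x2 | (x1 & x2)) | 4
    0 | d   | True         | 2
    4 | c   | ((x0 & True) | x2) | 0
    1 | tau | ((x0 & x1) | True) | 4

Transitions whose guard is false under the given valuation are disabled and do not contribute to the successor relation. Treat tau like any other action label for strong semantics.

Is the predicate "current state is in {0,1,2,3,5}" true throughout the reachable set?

Safe = {0,1,2,3,5}
Reachable = {0,2,4}
  0: safe
  2: safe
  4: VIOLATES
counterexample path to 4: c

Answer: INVARIANT VIOLATED at state 4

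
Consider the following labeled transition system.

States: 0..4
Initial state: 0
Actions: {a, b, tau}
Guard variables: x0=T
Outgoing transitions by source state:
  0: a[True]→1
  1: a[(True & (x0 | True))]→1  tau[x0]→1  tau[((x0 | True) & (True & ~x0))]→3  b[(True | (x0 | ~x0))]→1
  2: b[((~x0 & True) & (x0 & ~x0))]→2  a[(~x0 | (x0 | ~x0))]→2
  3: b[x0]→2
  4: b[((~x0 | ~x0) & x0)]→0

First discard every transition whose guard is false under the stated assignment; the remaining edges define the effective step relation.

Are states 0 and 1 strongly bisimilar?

Refine partition for ~:
  P[0] = {{0,1,2,3,4}}
  P[1] = {{0,2},{1},{3},{4}}
  P[2] = {{0},{1},{2},{3},{4}}
5 equivalence class(es) (converged in 3)
0∈{0}, 1∈{1}

Answer: NOT BISIMILAR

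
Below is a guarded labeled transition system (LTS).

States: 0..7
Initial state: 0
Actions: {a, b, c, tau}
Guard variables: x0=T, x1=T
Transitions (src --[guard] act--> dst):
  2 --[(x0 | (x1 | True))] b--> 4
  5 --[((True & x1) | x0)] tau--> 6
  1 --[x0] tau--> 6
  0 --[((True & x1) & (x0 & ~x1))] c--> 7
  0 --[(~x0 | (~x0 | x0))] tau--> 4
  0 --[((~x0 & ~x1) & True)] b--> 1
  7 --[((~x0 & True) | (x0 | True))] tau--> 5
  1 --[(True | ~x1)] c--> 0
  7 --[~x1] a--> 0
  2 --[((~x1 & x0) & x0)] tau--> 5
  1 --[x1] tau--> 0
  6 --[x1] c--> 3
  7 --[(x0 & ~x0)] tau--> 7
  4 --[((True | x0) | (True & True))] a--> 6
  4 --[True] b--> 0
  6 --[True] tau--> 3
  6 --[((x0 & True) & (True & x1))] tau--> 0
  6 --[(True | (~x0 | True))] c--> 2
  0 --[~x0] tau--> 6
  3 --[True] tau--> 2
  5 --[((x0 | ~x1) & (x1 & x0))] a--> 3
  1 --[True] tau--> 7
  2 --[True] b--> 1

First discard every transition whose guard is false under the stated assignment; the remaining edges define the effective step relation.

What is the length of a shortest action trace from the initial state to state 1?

Answer: 4

Working:
BFS to 1:
  L0 = {0}
  L1 = {4}
  L2 = {6}
  L3 = {2,3}
  L4 = {1}
1 enters at depth 4; path tau·a·c·b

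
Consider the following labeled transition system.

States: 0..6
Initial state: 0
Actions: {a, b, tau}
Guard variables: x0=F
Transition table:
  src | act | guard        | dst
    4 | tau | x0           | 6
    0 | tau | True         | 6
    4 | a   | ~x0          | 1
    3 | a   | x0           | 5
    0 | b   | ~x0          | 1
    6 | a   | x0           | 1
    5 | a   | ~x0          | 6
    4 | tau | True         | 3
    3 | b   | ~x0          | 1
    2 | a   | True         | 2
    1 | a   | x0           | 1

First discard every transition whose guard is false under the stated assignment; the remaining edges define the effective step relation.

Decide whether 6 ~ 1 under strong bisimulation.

Refine partition for ~:
  π0 = {{0,1,2,3,4,5,6}}
  π1 = {{0},{1,6},{2,5},{3},{4}}
  π2 = {{0},{1,6},{2},{3},{4},{5}}
Fixed point at round 3; 6 class(es).
class of 6: {1,6}; class of 1: {1,6}

Answer: BISIMILAR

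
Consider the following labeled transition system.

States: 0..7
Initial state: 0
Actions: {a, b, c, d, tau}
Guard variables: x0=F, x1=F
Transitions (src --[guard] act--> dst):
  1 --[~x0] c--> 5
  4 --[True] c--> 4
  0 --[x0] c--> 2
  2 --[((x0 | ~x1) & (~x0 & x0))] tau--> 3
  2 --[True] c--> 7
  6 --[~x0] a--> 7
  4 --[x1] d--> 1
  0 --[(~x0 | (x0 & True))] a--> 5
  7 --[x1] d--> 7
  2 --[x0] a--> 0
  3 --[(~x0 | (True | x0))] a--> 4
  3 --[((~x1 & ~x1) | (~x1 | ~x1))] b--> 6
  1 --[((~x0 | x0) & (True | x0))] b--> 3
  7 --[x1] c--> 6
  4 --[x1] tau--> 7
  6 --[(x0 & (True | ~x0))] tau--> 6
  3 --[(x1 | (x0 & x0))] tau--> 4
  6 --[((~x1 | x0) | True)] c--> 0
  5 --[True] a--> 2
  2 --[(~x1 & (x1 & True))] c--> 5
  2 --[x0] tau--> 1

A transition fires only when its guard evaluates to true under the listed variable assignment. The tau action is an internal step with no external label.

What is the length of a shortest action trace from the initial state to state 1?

BFS to 1:
  Layer 0: {0}
  Layer 1: {5}
  Layer 2: {2}
  Layer 3: {7}
1 never appears.

Answer: UNREACHABLE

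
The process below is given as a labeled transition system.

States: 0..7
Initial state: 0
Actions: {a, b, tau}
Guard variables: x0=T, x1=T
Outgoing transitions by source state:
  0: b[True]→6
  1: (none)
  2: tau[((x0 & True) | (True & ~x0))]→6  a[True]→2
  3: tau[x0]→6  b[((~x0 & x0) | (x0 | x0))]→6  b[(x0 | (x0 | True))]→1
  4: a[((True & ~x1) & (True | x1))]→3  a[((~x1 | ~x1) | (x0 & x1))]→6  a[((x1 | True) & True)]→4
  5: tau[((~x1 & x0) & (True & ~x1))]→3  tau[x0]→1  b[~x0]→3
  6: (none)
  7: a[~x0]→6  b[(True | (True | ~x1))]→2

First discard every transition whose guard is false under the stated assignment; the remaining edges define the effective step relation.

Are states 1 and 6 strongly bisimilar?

Bisimulation quotient by refinement:
  round 0: {{0,1,2,3,4,5,6,7}}
  round 1: {{0,7},{1,6},{2},{3},{4},{5}}
  round 2: {{0},{1,6},{2},{3},{4},{5},{7}}
Fixed point at round 3; 7 class(es).
[1]={1,6}  [6]={1,6}

Answer: BISIMILAR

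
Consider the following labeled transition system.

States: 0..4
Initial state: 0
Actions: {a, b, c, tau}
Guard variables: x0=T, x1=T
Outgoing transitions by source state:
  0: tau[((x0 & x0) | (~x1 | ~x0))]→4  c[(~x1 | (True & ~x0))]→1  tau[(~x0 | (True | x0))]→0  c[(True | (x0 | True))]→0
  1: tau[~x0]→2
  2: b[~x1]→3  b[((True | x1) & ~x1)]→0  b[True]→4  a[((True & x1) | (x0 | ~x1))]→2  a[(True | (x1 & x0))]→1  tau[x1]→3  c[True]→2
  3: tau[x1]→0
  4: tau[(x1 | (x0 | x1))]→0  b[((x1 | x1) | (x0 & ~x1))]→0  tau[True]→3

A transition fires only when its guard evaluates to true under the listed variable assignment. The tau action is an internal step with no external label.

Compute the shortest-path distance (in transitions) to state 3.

Answer: 2

Analysis:
Layered search for 3:
  Layer 0: {0}
  Layer 1: {4}
  Layer 2: {3}
3 enters at depth 2; path tau·tau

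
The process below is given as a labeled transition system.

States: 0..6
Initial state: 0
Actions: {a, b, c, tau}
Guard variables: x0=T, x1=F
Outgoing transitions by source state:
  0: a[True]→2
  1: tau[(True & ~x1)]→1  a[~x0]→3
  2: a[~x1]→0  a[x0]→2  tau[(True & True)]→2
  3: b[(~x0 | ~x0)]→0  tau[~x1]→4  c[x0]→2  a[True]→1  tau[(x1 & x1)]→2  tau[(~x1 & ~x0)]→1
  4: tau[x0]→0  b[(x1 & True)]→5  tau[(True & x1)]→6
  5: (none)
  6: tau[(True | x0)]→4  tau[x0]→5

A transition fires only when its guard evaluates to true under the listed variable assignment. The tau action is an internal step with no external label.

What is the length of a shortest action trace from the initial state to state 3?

Answer: UNREACHABLE

Trace:
BFS to 3:
  L0 = {0}
  L1 = {2}
3 never appears.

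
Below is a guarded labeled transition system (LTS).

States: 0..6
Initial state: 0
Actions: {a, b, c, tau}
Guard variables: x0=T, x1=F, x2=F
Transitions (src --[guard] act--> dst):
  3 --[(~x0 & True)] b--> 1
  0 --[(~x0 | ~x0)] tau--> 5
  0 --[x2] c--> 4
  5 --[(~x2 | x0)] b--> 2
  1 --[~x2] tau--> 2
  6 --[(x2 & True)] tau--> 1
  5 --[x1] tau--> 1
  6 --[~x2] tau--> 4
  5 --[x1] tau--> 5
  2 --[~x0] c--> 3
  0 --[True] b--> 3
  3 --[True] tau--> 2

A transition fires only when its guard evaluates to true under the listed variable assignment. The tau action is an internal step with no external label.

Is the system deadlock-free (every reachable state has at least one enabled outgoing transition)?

Reachable = {0,2,3}
  0: b→3  [1 out]
  2: ∅  [deadlock]
  3: tau→2  [1 out]
trace reaching 2: b·tau

Answer: DEADLOCK at state 2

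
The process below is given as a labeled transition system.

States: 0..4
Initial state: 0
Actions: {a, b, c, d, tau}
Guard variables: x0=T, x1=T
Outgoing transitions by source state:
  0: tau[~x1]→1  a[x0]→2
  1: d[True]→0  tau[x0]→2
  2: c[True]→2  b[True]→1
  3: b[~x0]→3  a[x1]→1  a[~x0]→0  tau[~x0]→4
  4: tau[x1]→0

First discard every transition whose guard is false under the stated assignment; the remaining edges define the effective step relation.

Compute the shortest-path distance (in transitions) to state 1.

Answer: 2

Working:
BFS to 1:
  L0 = {0}
  L1 = {2}
  L2 = {1}
first hit 1 at d=2 via a·b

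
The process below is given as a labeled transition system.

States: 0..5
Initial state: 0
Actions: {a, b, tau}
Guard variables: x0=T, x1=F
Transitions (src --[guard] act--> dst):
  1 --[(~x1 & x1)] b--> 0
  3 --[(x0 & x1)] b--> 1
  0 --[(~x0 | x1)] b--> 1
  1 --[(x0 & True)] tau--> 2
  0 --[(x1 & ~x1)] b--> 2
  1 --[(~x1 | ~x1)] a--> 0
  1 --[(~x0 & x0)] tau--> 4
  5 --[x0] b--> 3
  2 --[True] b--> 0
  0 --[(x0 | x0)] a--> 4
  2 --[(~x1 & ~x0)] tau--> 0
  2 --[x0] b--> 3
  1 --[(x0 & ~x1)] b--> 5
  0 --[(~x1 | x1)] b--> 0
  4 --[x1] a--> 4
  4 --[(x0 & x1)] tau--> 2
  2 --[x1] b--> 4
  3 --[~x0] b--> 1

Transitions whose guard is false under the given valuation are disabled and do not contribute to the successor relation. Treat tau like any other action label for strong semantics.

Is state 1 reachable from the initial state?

Answer: UNREACHABLE

Trace:
8 transition(s) survive guard evaluation.
depth 0: {0}
depth 1: {4}  total {0,4}
Reach set: {0,4}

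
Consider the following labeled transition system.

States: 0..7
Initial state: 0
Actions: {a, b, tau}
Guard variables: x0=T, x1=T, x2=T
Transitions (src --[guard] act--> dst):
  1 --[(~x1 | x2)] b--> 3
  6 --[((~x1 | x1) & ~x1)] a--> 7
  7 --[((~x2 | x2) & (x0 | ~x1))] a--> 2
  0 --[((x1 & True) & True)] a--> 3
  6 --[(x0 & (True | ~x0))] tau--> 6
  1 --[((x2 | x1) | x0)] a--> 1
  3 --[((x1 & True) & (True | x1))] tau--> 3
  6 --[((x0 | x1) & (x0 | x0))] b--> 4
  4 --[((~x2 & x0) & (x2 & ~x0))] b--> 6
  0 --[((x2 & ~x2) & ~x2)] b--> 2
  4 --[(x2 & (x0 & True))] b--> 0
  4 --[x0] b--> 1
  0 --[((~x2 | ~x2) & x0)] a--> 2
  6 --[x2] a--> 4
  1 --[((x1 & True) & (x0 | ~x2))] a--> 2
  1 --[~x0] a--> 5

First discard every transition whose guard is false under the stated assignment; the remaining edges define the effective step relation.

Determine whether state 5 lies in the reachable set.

Answer: UNREACHABLE

Trace:
11 transition(s) survive guard evaluation.
depth 0: {0}
depth 1: {3}  total {0,3}
R = {0,3}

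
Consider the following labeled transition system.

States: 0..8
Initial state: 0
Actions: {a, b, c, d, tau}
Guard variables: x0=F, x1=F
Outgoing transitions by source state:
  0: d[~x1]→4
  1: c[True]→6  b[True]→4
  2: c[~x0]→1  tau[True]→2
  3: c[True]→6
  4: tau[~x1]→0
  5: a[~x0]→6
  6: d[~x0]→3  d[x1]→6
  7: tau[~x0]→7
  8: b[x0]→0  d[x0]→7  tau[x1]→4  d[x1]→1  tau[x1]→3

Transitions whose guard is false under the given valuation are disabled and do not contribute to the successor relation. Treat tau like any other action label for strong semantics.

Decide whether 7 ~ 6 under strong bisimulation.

Answer: NOT BISIMILAR

Working:
Compute ~ classes (split until stable):
  round 0: {{0,1,2,3,4,5,6,7,8}}
  round 1: {{0,6},{1},{2},{3},{4,7},{5},{8}}
  round 2: {{0},{1},{2},{3},{4},{5},{6},{7},{8}}
stable after 3 split(s): 9 block(s)
class of 7: {7}; class of 6: {6}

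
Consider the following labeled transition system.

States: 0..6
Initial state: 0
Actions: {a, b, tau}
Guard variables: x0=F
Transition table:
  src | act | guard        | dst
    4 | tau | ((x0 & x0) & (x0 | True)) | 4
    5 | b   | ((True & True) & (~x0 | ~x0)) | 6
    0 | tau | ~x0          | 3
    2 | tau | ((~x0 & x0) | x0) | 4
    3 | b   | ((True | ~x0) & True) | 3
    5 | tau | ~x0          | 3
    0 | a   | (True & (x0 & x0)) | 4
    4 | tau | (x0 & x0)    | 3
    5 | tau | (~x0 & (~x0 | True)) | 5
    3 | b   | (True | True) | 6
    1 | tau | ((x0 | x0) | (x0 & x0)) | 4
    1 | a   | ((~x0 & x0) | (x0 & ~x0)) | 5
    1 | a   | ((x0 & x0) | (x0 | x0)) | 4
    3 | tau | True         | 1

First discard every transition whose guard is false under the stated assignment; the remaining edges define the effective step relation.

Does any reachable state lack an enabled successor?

R = {0,1,3,6}
  0: tau→3  [1 exit(s)]
  1: ∅  [deadlock]
  3: b→3  b→6  tau→1  [3 exit(s)]
  6: ∅  [deadlock]
Path to 1: tau·tau

Answer: DEADLOCK at state 1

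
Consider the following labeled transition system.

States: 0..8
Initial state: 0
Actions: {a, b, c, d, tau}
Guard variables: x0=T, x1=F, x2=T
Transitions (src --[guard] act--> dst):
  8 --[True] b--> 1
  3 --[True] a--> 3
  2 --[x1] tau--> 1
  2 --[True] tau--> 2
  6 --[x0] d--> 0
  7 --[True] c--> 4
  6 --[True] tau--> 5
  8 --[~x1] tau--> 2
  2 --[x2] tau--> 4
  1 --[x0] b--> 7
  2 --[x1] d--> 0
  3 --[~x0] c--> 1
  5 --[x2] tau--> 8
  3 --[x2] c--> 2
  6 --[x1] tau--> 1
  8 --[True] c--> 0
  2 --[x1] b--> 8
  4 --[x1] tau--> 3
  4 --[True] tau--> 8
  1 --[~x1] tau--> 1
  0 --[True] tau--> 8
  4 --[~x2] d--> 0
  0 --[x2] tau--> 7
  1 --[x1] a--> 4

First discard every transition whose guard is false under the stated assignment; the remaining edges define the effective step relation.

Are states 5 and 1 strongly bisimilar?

Answer: NOT BISIMILAR

Working:
Compute ~ classes (split until stable):
  P[0] = {{0,1,2,3,4,5,6,7,8}}
  P[1] = {{0,2,4,5},{1},{3},{6},{7},{8}}
  P[2] = {{0},{1},{2},{3},{4,5},{6},{7},{8}}
8 equivalence class(es) (converged in 3)
5∈{4,5}, 1∈{1}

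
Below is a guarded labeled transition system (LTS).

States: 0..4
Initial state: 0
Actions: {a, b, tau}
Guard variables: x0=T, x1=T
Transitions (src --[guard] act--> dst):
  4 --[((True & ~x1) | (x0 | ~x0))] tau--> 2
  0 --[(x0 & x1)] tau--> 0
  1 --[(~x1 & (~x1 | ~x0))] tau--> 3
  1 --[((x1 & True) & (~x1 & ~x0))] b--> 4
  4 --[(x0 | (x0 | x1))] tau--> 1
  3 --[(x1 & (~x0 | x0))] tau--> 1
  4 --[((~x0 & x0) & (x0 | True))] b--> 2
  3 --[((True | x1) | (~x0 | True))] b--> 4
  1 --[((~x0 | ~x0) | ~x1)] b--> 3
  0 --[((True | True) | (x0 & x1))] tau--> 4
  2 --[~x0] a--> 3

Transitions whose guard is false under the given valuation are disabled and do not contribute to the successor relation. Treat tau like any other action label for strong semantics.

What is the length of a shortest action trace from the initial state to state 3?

Answer: UNREACHABLE

Working:
Layered search for 3:
  L0 = {0}
  L1 = {4}
  L2 = {1,2}
3 never appears.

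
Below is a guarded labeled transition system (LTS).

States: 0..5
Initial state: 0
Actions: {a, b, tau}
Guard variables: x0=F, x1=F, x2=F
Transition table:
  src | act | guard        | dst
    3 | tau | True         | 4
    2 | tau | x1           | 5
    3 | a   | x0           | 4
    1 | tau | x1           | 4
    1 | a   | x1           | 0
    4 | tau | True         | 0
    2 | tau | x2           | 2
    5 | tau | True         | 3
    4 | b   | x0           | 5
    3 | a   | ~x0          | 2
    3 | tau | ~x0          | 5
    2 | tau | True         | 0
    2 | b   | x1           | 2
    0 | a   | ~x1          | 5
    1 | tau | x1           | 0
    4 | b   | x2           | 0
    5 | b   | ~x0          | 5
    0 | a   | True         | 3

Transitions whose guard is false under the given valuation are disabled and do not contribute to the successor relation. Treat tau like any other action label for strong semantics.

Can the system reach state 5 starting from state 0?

Answer: REACHABLE

Working:
Guard filter leaves 9 enabled edge(s).
Layer 0: {0}
Layer 1: {3,5}  cumulative {0,3,5}
Layer 2: {2,4}  cumulative {0,2,3,4,5}
Reach set: {0,2,3,4,5}
trace reaching 5: a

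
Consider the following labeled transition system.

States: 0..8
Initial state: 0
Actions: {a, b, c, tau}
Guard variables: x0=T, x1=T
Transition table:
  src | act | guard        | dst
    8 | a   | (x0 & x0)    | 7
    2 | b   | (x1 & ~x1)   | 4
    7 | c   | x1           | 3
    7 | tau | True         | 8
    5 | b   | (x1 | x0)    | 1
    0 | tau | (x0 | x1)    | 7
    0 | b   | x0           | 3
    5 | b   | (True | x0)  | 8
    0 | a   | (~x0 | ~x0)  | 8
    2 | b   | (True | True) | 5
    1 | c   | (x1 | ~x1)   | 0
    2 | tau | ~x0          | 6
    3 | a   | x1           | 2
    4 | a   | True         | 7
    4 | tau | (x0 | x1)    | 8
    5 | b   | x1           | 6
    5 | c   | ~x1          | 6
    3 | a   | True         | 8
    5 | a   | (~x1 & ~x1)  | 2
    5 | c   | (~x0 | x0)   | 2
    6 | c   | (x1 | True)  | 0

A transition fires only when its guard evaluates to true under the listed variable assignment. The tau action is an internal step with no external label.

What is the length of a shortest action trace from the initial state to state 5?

Answer: 3

Working:
Breadth-first toward 5:
  Layer 0: {0}
  Layer 1: {3,7}
  Layer 2: {2,8}
  Layer 3: {5}
depth(5)=3, e.g. b·a·b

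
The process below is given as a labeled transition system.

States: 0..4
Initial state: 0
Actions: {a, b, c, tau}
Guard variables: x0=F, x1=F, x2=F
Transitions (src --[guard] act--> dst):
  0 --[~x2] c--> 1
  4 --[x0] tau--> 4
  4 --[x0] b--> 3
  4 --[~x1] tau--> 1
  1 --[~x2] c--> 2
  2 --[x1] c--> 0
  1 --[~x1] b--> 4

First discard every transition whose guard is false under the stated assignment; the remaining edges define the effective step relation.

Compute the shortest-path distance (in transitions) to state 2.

Answer: 2

Working:
Layered search for 2:
  Layer 0: {0}
  Layer 1: {1}
  Layer 2: {2,4}
depth(2)=2, e.g. c·c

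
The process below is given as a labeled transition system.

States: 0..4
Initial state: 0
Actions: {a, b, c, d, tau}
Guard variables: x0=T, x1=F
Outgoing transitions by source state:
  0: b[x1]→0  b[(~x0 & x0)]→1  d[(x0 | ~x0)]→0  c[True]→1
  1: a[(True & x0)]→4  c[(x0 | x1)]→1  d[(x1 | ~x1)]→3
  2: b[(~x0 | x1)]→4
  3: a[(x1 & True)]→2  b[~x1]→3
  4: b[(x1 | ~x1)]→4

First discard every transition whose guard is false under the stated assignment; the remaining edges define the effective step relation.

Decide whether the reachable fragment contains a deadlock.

Answer: DEADLOCK-FREE

Trace:
R = {0,1,3,4}
  0: c→1  d→0  [2 exit(s)]
  1: a→4  c→1  d→3  [3 exit(s)]
  3: b→3  [1 exit(s)]
  4: b→4  [1 exit(s)]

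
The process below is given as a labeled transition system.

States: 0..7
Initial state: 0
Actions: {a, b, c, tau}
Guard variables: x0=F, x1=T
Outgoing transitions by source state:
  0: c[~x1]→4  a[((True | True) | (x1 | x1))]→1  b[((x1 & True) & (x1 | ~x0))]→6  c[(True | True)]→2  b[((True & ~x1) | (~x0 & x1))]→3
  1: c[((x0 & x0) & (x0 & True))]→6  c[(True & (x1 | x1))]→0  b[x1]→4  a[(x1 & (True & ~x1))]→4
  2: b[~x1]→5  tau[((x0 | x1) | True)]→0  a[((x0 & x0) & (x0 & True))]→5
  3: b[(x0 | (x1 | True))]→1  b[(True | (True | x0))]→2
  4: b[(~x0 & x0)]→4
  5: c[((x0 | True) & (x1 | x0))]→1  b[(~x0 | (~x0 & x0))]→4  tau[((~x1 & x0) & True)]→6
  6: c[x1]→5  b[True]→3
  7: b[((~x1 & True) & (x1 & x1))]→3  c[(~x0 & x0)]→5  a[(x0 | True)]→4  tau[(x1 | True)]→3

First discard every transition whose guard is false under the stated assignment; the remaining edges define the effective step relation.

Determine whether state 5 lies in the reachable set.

15 transition(s) survive guard evaluation.
Layer 0: {0}
Layer 1: {1,2,3,6}  now seen {0,1,2,3,6}
Layer 2: {4,5}  now seen {0,1,2,3,4,5,6}
Reachable = {0,1,2,3,4,5,6}
Path to 5: b·c

Answer: REACHABLE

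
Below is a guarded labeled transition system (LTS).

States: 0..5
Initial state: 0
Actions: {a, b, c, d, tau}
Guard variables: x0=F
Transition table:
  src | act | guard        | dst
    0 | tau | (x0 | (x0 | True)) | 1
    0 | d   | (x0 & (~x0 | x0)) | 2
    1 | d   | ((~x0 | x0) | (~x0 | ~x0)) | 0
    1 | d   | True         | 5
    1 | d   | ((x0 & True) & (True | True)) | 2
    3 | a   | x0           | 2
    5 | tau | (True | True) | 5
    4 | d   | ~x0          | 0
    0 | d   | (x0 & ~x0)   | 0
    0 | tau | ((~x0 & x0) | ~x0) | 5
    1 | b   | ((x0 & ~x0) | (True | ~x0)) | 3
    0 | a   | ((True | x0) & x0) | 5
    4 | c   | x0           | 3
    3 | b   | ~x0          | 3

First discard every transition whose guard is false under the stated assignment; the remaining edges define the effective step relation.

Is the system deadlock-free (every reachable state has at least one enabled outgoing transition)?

Reachable = {0,1,3,5}
  0: tau→1  tau→5  [deg 2]
  1: b→3  d→0  d→5  [deg 3]
  3: b→3  [deg 1]
  5: tau→5  [deg 1]

Answer: DEADLOCK-FREE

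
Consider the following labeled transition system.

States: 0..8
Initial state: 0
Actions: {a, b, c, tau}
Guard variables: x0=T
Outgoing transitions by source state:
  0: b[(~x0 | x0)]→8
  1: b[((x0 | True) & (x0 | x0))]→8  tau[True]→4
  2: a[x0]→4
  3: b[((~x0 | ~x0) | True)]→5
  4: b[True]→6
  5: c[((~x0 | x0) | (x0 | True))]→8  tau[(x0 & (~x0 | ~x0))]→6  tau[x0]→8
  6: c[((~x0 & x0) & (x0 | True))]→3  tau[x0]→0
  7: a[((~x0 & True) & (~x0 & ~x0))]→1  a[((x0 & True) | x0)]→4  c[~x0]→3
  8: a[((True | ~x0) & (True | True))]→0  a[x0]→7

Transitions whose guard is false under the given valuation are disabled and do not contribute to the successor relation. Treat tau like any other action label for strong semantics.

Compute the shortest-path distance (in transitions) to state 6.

Breadth-first toward 6:
  L0 = {0}
  L1 = {8}
  L2 = {7}
  L3 = {4}
  L4 = {6}
6 enters at depth 4; path b·a·a·b

Answer: 4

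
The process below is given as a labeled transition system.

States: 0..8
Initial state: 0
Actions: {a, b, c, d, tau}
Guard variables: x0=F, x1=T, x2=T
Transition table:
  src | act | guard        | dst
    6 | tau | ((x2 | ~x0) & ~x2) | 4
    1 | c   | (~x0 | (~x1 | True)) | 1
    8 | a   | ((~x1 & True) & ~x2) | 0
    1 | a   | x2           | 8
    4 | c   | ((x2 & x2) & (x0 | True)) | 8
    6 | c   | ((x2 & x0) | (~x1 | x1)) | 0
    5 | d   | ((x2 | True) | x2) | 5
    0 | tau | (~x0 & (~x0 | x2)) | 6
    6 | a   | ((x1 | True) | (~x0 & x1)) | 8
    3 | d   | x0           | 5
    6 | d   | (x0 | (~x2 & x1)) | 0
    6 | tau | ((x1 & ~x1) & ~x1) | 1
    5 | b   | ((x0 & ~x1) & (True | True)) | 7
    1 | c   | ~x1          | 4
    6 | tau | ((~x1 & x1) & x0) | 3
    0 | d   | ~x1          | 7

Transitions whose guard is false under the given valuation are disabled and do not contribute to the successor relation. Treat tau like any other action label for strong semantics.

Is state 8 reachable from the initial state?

Answer: REACHABLE

Working:
Guard filter leaves 7 enabled edge(s).
L0 = {0}
L1 = {6}  now seen {0,6}
L2 = {8}  now seen {0,6,8}
Reach set: {0,6,8}
witness 8: tau·a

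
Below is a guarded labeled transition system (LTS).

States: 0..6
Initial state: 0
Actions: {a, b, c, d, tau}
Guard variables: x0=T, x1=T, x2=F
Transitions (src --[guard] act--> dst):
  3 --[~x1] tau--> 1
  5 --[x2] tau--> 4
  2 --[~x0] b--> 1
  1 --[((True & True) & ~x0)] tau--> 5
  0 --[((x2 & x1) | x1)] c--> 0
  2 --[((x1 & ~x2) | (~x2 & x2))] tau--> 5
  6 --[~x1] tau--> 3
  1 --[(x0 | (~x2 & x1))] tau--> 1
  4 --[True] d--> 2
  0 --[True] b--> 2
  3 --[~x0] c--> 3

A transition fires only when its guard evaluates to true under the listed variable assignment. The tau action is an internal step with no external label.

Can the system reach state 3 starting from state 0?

After dropping false guards: 5 live edges.
L0 = {0}
L1 = {2}  cumulative {0,2}
L2 = {5}  cumulative {0,2,5}
Reachable = {0,2,5}

Answer: UNREACHABLE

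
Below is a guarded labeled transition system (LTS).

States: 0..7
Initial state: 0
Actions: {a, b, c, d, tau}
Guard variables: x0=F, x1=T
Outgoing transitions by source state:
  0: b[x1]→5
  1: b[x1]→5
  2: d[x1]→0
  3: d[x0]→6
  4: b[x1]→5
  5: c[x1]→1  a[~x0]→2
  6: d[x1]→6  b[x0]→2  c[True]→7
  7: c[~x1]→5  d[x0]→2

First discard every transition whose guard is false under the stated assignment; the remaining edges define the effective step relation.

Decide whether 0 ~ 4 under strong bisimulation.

Answer: BISIMILAR

Analysis:
Refine partition for ~:
  P[0] = {{0,1,2,3,4,5,6,7}}
  P[1] = {{0,1,4},{2},{3,7},{5},{6}}
Fixed point at round 2; 5 class(es).
class of 0: {0,1,4}; class of 4: {0,1,4}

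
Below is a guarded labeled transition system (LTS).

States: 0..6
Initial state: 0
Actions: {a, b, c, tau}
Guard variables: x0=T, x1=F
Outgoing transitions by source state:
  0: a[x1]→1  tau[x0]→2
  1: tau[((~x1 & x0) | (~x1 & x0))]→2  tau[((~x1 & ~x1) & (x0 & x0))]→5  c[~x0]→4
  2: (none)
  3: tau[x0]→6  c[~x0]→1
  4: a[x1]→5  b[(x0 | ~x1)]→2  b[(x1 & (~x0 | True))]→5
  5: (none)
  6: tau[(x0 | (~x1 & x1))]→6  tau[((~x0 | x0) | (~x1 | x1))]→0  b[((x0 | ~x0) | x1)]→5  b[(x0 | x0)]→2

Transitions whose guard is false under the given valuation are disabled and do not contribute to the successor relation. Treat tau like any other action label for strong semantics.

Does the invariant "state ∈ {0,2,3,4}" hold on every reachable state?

Answer: INVARIANT HOLDS

Working:
Safe = {0,2,3,4}
Reachable = {0,2}
  0: ✓
  2: ✓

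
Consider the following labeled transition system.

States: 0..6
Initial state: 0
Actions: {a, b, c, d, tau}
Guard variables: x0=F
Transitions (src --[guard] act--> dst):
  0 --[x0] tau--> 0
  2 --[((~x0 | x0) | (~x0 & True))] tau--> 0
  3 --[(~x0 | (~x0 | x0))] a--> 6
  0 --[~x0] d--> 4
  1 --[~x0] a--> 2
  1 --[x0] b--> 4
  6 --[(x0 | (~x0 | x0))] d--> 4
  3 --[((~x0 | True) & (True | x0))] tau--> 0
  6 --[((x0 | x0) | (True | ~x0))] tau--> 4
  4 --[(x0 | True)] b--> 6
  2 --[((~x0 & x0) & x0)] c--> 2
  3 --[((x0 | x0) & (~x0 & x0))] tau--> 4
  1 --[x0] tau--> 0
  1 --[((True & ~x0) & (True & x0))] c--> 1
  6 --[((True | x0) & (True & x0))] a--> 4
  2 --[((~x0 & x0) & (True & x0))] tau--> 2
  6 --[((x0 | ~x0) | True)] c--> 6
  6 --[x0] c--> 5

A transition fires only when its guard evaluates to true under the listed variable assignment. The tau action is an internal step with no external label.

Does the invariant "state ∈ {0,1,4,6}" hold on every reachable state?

Answer: INVARIANT HOLDS

Working:
Safe = {0,1,4,6}
R = {0,4,6}
  0: ✓
  4: ✓
  6: ✓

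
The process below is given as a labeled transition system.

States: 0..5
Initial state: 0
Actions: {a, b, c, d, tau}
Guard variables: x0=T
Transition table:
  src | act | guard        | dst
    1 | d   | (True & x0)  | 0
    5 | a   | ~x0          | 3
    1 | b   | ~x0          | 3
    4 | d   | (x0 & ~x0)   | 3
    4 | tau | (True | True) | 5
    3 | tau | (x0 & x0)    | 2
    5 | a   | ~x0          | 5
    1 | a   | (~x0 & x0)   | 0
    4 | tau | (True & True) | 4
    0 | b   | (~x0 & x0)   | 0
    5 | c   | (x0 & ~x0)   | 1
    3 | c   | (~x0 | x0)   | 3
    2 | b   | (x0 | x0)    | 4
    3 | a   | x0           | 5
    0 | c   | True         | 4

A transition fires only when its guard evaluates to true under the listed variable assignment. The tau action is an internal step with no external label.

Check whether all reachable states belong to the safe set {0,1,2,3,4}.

Inv-set: {0,1,2,3,4}
R = {0,4,5}
  0: ✓
  4: ✓
  5: VIOLATES
witness against invariant: c·tau → 5

Answer: INVARIANT VIOLATED at state 5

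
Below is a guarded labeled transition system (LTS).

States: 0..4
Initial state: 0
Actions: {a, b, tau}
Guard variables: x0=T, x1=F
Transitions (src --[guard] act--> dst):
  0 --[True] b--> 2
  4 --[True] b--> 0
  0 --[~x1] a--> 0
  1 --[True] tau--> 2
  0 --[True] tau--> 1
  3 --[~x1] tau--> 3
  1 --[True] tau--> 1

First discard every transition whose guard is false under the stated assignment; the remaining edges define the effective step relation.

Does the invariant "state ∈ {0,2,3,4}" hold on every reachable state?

Answer: INVARIANT VIOLATED at state 1

Working:
Allowed set {0,2,3,4}
R = {0,1,2}
  0: safe
  1: VIOLATES
  2: safe
reach 1 via tau — violates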